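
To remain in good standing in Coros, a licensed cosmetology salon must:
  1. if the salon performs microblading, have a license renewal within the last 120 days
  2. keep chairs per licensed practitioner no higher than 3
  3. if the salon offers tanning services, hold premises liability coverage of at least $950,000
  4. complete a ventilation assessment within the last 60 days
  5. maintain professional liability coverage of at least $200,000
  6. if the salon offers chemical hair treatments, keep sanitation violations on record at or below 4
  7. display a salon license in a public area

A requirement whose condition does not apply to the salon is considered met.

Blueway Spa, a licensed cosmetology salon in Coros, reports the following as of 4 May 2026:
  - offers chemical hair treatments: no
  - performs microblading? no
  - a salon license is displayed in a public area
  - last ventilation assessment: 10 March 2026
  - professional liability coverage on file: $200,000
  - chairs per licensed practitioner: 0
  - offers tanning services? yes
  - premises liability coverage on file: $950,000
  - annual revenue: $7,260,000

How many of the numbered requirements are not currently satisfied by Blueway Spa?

0

1. condition 'performs microblading' does not hold → requirement n/a → met
2. chairs per licensed practitioner 0 ≤ 3 → met
3. condition 'offers tanning services' holds; premises liability coverage $950,000 ≥ $950,000 → met
4. ventilation assessment 55 days ago vs limit 60 → met
5. professional liability coverage $200,000 ≥ $200,000 → met
6. condition 'offers chemical hair treatments' does not hold → requirement n/a → met
7. salon license present → met
Not met: 0 of 7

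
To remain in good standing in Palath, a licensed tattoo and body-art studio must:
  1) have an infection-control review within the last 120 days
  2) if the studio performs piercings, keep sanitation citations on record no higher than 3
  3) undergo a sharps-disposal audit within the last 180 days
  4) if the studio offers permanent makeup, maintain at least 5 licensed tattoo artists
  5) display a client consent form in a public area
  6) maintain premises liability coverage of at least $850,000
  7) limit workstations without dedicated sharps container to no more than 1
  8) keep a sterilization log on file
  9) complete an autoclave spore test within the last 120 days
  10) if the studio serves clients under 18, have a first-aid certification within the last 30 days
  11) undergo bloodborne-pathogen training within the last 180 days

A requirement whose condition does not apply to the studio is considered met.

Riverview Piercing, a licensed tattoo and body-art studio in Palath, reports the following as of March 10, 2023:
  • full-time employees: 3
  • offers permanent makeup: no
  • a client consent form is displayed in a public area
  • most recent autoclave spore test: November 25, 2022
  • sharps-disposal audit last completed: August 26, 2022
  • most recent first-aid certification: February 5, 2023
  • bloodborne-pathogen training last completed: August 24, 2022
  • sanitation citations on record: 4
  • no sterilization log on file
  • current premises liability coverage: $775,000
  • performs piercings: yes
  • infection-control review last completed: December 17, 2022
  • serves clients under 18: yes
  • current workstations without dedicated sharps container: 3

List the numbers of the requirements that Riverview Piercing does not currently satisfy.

1. infection-control review 83 days ago vs limit 120 → met
2. condition 'performs piercings' holds; sanitation citations on record 4 > 3 → not met
3. sharps-disposal audit 196 days ago vs limit 180 → not met
4. condition 'offers permanent makeup' does not hold → requirement n/a → met
5. client consent form present → met
6. premises liability coverage $775,000 < $850,000 → not met
7. workstations without dedicated sharps container 3 > 1 → not met
8. sterilization log absent → not met
9. autoclave spore test 105 days ago vs limit 120 → met
10. condition 'serves clients under 18' holds; first-aid certification 33 days ago vs limit 30 → not met
11. bloodborne-pathogen training 198 days ago vs limit 180 → not met
Not met: 2, 3, 6, 7, 8, 10, 11

2, 3, 6, 7, 8, 10, 11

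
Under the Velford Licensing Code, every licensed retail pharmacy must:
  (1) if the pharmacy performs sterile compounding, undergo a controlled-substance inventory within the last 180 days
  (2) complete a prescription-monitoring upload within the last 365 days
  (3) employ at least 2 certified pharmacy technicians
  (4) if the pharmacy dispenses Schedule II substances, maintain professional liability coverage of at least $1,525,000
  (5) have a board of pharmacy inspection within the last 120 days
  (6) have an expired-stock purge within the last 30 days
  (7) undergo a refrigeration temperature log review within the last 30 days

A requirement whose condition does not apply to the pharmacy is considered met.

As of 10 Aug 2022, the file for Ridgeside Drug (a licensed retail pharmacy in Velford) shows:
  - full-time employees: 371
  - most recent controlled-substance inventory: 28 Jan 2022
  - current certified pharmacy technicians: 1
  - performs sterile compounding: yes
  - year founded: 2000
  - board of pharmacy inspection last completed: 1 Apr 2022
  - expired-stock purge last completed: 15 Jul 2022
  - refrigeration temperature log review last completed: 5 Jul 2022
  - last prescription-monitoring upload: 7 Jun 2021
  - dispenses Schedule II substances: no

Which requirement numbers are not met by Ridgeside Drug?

1, 2, 3, 5, 7

1. condition 'performs sterile compounding' holds; controlled-substance inventory 194 days ago vs limit 180 → not met
2. prescription-monitoring upload 429 days ago vs limit 365 → not met
3. certified pharmacy technicians 1 < 2 → not met
4. condition 'dispenses Schedule II substances' does not hold → requirement n/a → met
5. board of pharmacy inspection 131 days ago vs limit 120 → not met
6. expired-stock purge 26 days ago vs limit 30 → met
7. refrigeration temperature log review 36 days ago vs limit 30 → not met
Not met: 1, 2, 3, 5, 7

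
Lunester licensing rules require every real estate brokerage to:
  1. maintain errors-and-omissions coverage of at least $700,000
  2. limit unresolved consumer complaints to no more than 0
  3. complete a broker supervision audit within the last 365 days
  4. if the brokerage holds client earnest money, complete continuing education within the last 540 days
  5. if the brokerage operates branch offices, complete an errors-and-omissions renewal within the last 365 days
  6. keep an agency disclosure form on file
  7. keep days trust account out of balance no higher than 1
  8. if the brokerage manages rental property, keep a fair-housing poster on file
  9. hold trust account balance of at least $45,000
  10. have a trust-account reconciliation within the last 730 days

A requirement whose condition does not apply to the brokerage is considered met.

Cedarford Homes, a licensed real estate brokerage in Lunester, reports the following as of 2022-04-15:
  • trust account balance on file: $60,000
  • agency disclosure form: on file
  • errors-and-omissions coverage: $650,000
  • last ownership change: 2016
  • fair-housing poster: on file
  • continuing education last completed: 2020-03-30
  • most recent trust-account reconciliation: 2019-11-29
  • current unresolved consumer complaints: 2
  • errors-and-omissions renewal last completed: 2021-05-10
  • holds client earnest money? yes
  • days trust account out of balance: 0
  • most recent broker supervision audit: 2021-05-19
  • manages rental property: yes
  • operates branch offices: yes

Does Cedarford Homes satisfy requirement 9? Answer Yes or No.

9. trust account balance $60,000 ≥ $45,000 → met

Yes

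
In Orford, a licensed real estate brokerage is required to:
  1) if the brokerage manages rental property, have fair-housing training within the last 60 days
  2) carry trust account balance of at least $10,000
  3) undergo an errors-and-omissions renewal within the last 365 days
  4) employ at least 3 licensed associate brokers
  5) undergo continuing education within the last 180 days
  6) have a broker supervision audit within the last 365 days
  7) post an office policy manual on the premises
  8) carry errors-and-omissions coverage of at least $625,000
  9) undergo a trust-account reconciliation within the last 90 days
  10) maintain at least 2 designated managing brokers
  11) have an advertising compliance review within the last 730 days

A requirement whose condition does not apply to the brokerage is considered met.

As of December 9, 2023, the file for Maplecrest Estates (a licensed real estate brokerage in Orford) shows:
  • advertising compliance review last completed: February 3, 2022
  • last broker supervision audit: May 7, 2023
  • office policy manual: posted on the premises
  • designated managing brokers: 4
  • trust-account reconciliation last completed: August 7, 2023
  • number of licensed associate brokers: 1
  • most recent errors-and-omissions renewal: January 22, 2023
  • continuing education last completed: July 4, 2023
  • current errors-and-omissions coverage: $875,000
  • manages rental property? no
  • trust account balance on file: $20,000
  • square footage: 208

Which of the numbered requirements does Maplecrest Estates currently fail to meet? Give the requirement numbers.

1. condition 'manages rental property' does not hold → requirement n/a → met
2. trust account balance $20,000 ≥ $10,000 → met
3. errors-and-omissions renewal 321 days ago vs limit 365 → met
4. licensed associate brokers 1 < 3 → not met
5. continuing education 158 days ago vs limit 180 → met
6. broker supervision audit 216 days ago vs limit 365 → met
7. office policy manual present → met
8. errors-and-omissions coverage $875,000 ≥ $625,000 → met
9. trust-account reconciliation 124 days ago vs limit 90 → not met
10. designated managing brokers 4 ≥ 2 → met
11. advertising compliance review 674 days ago vs limit 730 → met
Not met: 4, 9

4, 9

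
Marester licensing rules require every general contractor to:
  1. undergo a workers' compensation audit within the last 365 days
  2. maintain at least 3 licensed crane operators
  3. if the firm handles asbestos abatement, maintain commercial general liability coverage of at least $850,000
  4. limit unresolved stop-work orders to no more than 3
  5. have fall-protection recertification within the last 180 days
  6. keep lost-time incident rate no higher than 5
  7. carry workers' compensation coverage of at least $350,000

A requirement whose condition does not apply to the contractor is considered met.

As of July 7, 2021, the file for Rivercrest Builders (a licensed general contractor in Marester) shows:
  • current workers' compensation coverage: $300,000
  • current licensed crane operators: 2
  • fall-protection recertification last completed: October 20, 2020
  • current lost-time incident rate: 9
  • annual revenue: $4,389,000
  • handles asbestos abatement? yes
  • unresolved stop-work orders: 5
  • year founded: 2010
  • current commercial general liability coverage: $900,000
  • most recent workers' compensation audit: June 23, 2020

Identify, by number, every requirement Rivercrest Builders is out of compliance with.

1. workers' compensation audit 379 days ago vs limit 365 → not met
2. licensed crane operators 2 < 3 → not met
3. condition 'handles asbestos abatement' holds; commercial general liability coverage $900,000 ≥ $850,000 → met
4. unresolved stop-work orders 5 > 3 → not met
5. fall-protection recertification 260 days ago vs limit 180 → not met
6. lost-time incident rate 9 > 5 → not met
7. workers' compensation coverage $300,000 < $350,000 → not met
Not met: 1, 2, 4, 5, 6, 7

1, 2, 4, 5, 6, 7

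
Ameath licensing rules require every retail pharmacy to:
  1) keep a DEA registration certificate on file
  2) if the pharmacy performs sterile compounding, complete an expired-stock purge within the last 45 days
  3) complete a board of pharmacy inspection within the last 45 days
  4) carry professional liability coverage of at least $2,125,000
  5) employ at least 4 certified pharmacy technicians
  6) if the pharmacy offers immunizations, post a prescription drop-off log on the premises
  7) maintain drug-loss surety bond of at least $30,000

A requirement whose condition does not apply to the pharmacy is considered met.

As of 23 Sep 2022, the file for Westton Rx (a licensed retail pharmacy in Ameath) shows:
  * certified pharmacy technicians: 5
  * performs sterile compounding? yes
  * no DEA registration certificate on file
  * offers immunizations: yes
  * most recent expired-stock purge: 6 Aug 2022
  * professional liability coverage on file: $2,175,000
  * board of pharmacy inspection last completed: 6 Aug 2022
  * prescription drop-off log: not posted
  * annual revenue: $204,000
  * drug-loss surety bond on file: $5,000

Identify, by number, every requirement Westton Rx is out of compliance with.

1, 2, 3, 6, 7

1. DEA registration certificate absent → not met
2. condition 'performs sterile compounding' holds; expired-stock purge 48 days ago vs limit 45 → not met
3. board of pharmacy inspection 48 days ago vs limit 45 → not met
4. professional liability coverage $2,175,000 ≥ $2,125,000 → met
5. certified pharmacy technicians 5 ≥ 4 → met
6. condition 'offers immunizations' holds; prescription drop-off log absent → not met
7. drug-loss surety bond $5,000 < $30,000 → not met
Not met: 1, 2, 3, 6, 7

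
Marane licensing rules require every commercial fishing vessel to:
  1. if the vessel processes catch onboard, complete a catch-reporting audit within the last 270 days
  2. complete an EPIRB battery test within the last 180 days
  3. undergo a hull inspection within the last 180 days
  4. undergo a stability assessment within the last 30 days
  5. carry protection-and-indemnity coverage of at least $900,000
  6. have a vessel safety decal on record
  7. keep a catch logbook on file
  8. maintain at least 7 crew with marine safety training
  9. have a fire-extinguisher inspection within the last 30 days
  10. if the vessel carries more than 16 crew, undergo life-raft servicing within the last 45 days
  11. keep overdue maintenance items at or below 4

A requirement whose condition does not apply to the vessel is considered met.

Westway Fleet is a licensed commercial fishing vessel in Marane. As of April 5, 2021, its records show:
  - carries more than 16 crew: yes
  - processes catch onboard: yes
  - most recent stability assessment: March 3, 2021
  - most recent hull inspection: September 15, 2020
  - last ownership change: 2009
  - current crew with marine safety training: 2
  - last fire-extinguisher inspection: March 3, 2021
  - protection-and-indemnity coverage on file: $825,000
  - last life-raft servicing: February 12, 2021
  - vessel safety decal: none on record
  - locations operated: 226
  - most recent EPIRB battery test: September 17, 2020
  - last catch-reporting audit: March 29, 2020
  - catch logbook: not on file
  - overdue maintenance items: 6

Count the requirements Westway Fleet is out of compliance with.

1. condition 'processes catch onboard' holds; catch-reporting audit 372 days ago vs limit 270 → not met
2. EPIRB battery test 200 days ago vs limit 180 → not met
3. hull inspection 202 days ago vs limit 180 → not met
4. stability assessment 33 days ago vs limit 30 → not met
5. protection-and-indemnity coverage $825,000 < $900,000 → not met
6. vessel safety decal absent → not met
7. catch logbook absent → not met
8. crew with marine safety training 2 < 7 → not met
9. fire-extinguisher inspection 33 days ago vs limit 30 → not met
10. condition 'carries more than 16 crew' holds; life-raft servicing 52 days ago vs limit 45 → not met
11. overdue maintenance items 6 > 4 → not met
Not met: 11 of 11

11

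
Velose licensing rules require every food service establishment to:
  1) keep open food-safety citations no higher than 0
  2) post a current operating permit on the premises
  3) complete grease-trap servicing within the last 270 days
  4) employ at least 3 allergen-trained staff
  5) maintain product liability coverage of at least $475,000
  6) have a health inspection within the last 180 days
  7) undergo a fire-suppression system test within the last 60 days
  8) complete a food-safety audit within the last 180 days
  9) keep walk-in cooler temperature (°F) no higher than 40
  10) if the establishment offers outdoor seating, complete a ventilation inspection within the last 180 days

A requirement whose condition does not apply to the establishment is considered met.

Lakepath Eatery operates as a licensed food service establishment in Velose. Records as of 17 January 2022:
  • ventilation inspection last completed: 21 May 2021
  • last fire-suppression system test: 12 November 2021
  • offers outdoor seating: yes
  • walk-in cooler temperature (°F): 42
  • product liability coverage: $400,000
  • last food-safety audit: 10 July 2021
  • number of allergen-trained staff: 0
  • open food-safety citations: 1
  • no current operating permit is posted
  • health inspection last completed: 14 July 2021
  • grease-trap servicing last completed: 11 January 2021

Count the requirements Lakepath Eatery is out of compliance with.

1. open food-safety citations 1 > 0 → not met
2. current operating permit absent → not met
3. grease-trap servicing 371 days ago vs limit 270 → not met
4. allergen-trained staff 0 < 3 → not met
5. product liability coverage $400,000 < $475,000 → not met
6. health inspection 187 days ago vs limit 180 → not met
7. fire-suppression system test 66 days ago vs limit 60 → not met
8. food-safety audit 191 days ago vs limit 180 → not met
9. walk-in cooler temperature (°F) 42 > 40 → not met
10. condition 'offers outdoor seating' holds; ventilation inspection 241 days ago vs limit 180 → not met
Not met: 10 of 10

10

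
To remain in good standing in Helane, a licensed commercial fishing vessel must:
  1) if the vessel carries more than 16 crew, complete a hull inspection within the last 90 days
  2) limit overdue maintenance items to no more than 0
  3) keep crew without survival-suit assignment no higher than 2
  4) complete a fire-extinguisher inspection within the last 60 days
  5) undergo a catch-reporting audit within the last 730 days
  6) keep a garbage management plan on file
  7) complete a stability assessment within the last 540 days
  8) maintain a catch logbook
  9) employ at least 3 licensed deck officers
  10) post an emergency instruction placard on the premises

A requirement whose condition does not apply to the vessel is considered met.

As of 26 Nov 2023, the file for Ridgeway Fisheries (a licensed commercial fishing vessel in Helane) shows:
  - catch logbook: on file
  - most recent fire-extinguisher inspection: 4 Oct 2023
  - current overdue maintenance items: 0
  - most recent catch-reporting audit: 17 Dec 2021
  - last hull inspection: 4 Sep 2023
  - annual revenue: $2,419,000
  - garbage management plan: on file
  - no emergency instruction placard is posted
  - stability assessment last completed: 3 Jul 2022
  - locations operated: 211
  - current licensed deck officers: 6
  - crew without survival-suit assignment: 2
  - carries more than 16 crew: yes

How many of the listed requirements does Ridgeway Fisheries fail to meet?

1. condition 'carries more than 16 crew' holds; hull inspection 83 days ago vs limit 90 → met
2. overdue maintenance items 0 ≤ 0 → met
3. crew without survival-suit assignment 2 ≤ 2 → met
4. fire-extinguisher inspection 53 days ago vs limit 60 → met
5. catch-reporting audit 709 days ago vs limit 730 → met
6. garbage management plan present → met
7. stability assessment 511 days ago vs limit 540 → met
8. catch logbook present → met
9. licensed deck officers 6 ≥ 3 → met
10. emergency instruction placard absent → not met
Not met: 1 of 10

1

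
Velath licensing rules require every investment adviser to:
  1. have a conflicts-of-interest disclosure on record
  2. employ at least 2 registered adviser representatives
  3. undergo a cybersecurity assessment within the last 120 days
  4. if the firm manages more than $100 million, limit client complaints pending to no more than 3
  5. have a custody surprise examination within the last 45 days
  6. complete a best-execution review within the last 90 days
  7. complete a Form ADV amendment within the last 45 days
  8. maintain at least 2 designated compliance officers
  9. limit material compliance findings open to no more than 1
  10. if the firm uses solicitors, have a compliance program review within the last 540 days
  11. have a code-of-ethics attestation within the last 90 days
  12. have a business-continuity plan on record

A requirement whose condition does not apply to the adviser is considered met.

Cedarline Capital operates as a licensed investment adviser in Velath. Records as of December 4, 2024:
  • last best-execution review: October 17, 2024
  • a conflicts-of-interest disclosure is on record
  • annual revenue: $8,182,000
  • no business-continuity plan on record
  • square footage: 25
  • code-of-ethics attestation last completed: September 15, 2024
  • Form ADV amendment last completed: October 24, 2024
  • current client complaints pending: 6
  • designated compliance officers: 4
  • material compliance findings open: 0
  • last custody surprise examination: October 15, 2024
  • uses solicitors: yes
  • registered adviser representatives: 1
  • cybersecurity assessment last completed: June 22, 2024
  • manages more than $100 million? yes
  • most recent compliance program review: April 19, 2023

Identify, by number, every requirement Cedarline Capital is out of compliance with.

1. conflicts-of-interest disclosure present → met
2. registered adviser representatives 1 < 2 → not met
3. cybersecurity assessment 165 days ago vs limit 120 → not met
4. condition 'manages more than $100 million' holds; client complaints pending 6 > 3 → not met
5. custody surprise examination 50 days ago vs limit 45 → not met
6. best-execution review 48 days ago vs limit 90 → met
7. Form ADV amendment 41 days ago vs limit 45 → met
8. designated compliance officers 4 ≥ 2 → met
9. material compliance findings open 0 ≤ 1 → met
10. condition 'uses solicitors' holds; compliance program review 595 days ago vs limit 540 → not met
11. code-of-ethics attestation 80 days ago vs limit 90 → met
12. business-continuity plan absent → not met
Not met: 2, 3, 4, 5, 10, 12

2, 3, 4, 5, 10, 12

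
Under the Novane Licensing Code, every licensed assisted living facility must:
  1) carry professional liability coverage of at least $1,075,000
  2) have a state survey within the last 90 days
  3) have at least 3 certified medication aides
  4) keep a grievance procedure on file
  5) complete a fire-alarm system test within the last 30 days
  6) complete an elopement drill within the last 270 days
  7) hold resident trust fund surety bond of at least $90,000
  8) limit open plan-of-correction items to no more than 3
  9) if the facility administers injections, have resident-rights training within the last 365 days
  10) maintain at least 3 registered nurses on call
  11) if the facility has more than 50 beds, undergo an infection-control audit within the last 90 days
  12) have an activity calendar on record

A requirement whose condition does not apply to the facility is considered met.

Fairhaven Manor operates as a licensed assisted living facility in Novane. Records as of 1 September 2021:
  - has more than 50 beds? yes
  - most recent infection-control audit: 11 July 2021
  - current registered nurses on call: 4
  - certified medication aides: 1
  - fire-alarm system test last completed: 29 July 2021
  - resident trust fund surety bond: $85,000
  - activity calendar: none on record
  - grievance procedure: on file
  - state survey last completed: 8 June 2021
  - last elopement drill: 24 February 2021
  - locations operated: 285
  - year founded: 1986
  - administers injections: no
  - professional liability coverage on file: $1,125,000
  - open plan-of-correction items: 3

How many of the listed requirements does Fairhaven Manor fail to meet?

1. professional liability coverage $1,125,000 ≥ $1,075,000 → met
2. state survey 85 days ago vs limit 90 → met
3. certified medication aides 1 < 3 → not met
4. grievance procedure present → met
5. fire-alarm system test 34 days ago vs limit 30 → not met
6. elopement drill 189 days ago vs limit 270 → met
7. resident trust fund surety bond $85,000 < $90,000 → not met
8. open plan-of-correction items 3 ≤ 3 → met
9. condition 'administers injections' does not hold → requirement n/a → met
10. registered nurses on call 4 ≥ 3 → met
11. condition 'has more than 50 beds' holds; infection-control audit 52 days ago vs limit 90 → met
12. activity calendar absent → not met
Not met: 4 of 12

4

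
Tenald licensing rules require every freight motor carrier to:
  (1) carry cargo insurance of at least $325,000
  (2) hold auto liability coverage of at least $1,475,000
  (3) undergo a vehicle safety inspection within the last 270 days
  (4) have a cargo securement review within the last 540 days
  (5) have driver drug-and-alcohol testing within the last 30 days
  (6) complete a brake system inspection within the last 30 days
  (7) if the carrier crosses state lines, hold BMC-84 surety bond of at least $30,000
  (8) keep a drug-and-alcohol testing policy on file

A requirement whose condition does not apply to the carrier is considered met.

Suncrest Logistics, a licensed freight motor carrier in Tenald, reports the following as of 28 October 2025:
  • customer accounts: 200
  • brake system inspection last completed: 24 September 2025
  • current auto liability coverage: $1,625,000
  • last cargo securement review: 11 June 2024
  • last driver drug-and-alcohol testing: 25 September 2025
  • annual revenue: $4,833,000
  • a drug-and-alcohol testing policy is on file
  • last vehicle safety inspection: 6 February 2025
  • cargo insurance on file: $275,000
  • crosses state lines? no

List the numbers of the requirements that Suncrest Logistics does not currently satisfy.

1. cargo insurance $275,000 < $325,000 → not met
2. auto liability coverage $1,625,000 ≥ $1,475,000 → met
3. vehicle safety inspection 264 days ago vs limit 270 → met
4. cargo securement review 504 days ago vs limit 540 → met
5. driver drug-and-alcohol testing 33 days ago vs limit 30 → not met
6. brake system inspection 34 days ago vs limit 30 → not met
7. condition 'crosses state lines' does not hold → requirement n/a → met
8. drug-and-alcohol testing policy present → met
Not met: 1, 5, 6

1, 5, 6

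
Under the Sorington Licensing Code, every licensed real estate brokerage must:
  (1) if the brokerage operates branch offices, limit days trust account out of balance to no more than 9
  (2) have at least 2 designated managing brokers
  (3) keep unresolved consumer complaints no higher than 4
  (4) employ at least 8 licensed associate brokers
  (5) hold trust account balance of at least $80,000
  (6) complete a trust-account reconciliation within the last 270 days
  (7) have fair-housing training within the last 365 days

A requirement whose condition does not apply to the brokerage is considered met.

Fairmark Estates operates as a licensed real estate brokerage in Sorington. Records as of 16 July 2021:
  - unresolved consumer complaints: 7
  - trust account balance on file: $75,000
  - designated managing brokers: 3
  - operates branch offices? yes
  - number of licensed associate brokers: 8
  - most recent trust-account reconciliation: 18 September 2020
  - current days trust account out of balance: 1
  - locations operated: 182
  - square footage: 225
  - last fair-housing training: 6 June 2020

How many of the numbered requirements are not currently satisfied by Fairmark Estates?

1. condition 'operates branch offices' holds; days trust account out of balance 1 ≤ 9 → met
2. designated managing brokers 3 ≥ 2 → met
3. unresolved consumer complaints 7 > 4 → not met
4. licensed associate brokers 8 ≥ 8 → met
5. trust account balance $75,000 < $80,000 → not met
6. trust-account reconciliation 301 days ago vs limit 270 → not met
7. fair-housing training 405 days ago vs limit 365 → not met
Not met: 4 of 7

4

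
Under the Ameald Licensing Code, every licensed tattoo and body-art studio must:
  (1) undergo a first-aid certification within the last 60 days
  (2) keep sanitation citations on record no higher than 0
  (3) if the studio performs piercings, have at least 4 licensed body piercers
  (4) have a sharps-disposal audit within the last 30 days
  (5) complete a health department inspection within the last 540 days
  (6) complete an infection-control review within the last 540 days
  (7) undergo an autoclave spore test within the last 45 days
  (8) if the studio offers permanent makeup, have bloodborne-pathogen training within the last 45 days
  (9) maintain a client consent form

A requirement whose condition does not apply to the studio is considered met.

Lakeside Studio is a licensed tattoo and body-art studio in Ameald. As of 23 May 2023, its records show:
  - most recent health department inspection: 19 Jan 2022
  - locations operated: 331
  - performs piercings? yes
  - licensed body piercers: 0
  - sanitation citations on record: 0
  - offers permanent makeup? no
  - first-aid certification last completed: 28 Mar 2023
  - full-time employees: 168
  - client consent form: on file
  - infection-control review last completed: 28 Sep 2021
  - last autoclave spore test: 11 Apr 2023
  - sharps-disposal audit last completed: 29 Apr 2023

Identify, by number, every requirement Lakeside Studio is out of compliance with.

3, 6

1. first-aid certification 56 days ago vs limit 60 → met
2. sanitation citations on record 0 ≤ 0 → met
3. condition 'performs piercings' holds; licensed body piercers 0 < 4 → not met
4. sharps-disposal audit 24 days ago vs limit 30 → met
5. health department inspection 489 days ago vs limit 540 → met
6. infection-control review 602 days ago vs limit 540 → not met
7. autoclave spore test 42 days ago vs limit 45 → met
8. condition 'offers permanent makeup' does not hold → requirement n/a → met
9. client consent form present → met
Not met: 3, 6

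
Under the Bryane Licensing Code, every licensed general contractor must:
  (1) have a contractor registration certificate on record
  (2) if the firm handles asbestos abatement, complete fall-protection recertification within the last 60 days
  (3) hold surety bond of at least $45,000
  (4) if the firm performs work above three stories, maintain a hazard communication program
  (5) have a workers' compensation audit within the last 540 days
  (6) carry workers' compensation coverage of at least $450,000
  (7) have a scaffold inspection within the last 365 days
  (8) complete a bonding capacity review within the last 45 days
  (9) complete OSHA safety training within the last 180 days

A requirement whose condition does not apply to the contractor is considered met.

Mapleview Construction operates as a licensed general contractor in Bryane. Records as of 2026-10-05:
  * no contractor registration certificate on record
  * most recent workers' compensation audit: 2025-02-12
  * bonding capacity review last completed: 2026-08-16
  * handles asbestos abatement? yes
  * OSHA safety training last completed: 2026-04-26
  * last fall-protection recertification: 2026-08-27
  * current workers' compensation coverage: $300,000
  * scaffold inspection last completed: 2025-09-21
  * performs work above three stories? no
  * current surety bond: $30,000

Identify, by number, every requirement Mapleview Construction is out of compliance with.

1. contractor registration certificate absent → not met
2. condition 'handles asbestos abatement' holds; fall-protection recertification 39 days ago vs limit 60 → met
3. surety bond $30,000 < $45,000 → not met
4. condition 'performs work above three stories' does not hold → requirement n/a → met
5. workers' compensation audit 600 days ago vs limit 540 → not met
6. workers' compensation coverage $300,000 < $450,000 → not met
7. scaffold inspection 379 days ago vs limit 365 → not met
8. bonding capacity review 50 days ago vs limit 45 → not met
9. OSHA safety training 162 days ago vs limit 180 → met
Not met: 1, 3, 5, 6, 7, 8

1, 3, 5, 6, 7, 8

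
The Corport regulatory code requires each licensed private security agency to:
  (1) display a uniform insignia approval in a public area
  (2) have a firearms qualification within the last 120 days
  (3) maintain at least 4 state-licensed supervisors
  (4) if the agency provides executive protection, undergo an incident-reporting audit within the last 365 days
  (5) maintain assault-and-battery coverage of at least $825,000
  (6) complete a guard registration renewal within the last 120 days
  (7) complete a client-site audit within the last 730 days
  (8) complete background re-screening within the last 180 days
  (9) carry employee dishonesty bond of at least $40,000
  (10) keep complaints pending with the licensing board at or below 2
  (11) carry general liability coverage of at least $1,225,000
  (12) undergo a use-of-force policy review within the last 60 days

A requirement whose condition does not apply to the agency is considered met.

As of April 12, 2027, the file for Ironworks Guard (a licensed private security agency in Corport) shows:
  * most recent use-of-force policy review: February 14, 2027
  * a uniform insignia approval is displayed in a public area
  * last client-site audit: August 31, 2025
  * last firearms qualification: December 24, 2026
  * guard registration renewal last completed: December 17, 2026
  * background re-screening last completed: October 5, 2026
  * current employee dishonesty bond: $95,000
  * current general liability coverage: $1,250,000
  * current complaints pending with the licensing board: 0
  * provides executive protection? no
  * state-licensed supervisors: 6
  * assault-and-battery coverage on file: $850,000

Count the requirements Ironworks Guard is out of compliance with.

1

1. uniform insignia approval present → met
2. firearms qualification 109 days ago vs limit 120 → met
3. state-licensed supervisors 6 ≥ 4 → met
4. condition 'provides executive protection' does not hold → requirement n/a → met
5. assault-and-battery coverage $850,000 ≥ $825,000 → met
6. guard registration renewal 116 days ago vs limit 120 → met
7. client-site audit 589 days ago vs limit 730 → met
8. background re-screening 189 days ago vs limit 180 → not met
9. employee dishonesty bond $95,000 ≥ $40,000 → met
10. complaints pending with the licensing board 0 ≤ 2 → met
11. general liability coverage $1,250,000 ≥ $1,225,000 → met
12. use-of-force policy review 57 days ago vs limit 60 → met
Not met: 1 of 12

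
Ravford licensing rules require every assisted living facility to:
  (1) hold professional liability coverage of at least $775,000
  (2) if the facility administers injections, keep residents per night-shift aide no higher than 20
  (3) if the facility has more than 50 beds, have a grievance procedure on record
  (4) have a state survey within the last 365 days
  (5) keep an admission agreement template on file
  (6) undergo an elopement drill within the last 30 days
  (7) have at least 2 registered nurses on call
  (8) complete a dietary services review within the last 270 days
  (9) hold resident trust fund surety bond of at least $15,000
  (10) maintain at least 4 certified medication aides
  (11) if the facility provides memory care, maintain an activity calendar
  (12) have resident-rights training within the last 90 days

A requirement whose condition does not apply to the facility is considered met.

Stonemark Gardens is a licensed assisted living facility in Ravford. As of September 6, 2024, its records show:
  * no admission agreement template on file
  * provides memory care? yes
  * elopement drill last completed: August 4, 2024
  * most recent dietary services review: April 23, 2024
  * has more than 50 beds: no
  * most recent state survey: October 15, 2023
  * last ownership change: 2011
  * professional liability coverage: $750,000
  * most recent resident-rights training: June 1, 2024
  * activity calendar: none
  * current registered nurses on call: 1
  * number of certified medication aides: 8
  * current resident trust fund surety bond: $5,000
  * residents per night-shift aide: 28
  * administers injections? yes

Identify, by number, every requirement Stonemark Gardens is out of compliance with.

1, 2, 5, 6, 7, 9, 11, 12

1. professional liability coverage $750,000 < $775,000 → not met
2. condition 'administers injections' holds; residents per night-shift aide 28 > 20 → not met
3. condition 'has more than 50 beds' does not hold → requirement n/a → met
4. state survey 327 days ago vs limit 365 → met
5. admission agreement template absent → not met
6. elopement drill 33 days ago vs limit 30 → not met
7. registered nurses on call 1 < 2 → not met
8. dietary services review 136 days ago vs limit 270 → met
9. resident trust fund surety bond $5,000 < $15,000 → not met
10. certified medication aides 8 ≥ 4 → met
11. condition 'provides memory care' holds; activity calendar absent → not met
12. resident-rights training 97 days ago vs limit 90 → not met
Not met: 1, 2, 5, 6, 7, 9, 11, 12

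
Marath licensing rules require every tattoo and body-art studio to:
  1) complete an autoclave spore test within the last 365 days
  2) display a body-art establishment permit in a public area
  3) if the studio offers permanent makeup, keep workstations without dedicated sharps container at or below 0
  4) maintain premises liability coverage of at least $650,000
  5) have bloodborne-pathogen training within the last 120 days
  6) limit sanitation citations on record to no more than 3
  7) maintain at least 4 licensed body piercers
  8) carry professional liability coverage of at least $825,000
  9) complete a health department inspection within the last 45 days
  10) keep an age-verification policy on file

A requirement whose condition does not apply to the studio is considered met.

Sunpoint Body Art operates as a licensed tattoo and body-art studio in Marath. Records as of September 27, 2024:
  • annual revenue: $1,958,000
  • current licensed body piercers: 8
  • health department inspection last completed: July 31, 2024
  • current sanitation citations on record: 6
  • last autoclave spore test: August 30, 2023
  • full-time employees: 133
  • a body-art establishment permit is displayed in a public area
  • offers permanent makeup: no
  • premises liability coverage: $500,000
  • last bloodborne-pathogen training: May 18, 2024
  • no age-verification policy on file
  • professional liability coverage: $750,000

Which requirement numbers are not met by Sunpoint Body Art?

1, 4, 5, 6, 8, 9, 10

1. autoclave spore test 394 days ago vs limit 365 → not met
2. body-art establishment permit present → met
3. condition 'offers permanent makeup' does not hold → requirement n/a → met
4. premises liability coverage $500,000 < $650,000 → not met
5. bloodborne-pathogen training 132 days ago vs limit 120 → not met
6. sanitation citations on record 6 > 3 → not met
7. licensed body piercers 8 ≥ 4 → met
8. professional liability coverage $750,000 < $825,000 → not met
9. health department inspection 58 days ago vs limit 45 → not met
10. age-verification policy absent → not met
Not met: 1, 4, 5, 6, 8, 9, 10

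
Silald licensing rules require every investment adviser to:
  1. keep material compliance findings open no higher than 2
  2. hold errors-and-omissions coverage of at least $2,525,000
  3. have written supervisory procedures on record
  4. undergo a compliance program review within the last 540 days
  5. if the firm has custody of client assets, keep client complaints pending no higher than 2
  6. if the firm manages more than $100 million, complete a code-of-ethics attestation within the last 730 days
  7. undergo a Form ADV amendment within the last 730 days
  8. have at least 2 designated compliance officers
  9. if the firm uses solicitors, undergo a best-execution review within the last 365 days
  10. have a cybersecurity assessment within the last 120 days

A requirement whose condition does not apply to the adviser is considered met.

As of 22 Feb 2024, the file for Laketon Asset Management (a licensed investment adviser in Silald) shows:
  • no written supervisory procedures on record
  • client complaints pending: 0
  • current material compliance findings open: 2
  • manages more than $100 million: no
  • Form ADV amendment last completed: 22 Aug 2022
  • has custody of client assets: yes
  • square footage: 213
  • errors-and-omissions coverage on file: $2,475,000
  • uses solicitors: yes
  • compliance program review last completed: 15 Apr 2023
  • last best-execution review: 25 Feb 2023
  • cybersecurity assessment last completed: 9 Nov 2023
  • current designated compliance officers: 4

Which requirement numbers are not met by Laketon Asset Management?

1. material compliance findings open 2 ≤ 2 → met
2. errors-and-omissions coverage $2,475,000 < $2,525,000 → not met
3. written supervisory procedures absent → not met
4. compliance program review 313 days ago vs limit 540 → met
5. condition 'has custody of client assets' holds; client complaints pending 0 ≤ 2 → met
6. condition 'manages more than $100 million' does not hold → requirement n/a → met
7. Form ADV amendment 549 days ago vs limit 730 → met
8. designated compliance officers 4 ≥ 2 → met
9. condition 'uses solicitors' holds; best-execution review 362 days ago vs limit 365 → met
10. cybersecurity assessment 105 days ago vs limit 120 → met
Not met: 2, 3

2, 3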